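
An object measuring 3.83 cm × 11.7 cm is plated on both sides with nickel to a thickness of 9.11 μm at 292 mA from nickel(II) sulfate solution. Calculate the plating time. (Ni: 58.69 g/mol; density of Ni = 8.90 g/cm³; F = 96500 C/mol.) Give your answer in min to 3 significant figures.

Plated area = 2 × 3.83 × 11.7 = 89.62 cm²
Volume = 89.62 × 9.11×10⁻⁴ cm = 0.08164 cm³
m(Ni) = 0.08164 × 8.90 = 0.7266 g
n(Ni) = 0.7266 / 58.69 = 0.01238 mol; n(e⁻) = 2 × 0.01238 = 0.02476 mol
Q = 0.02476 × 96500 = 2389 C
t = 2389 / 0.292 = 8182 s = 136 min

136 min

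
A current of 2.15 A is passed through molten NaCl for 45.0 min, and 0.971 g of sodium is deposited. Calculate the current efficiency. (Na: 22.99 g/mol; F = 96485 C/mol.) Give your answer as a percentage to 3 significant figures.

Q = 2.15 × 2700 = 5805 C
n(e⁻) = 5805 / 96485 = 0.06016 mol
Na⁺ + e⁻ → Na, so theoretical n(Na) = 0.06016 mol → 1.383 g
Efficiency = 0.971 / 1.383 = 0.7021 = 70.2%

70.2%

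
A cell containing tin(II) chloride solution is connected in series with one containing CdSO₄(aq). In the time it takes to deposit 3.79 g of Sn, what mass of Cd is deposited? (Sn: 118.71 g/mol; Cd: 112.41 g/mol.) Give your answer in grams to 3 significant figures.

3.59 g

n(Sn) = 3.79 / 118.71 = 0.03193 mol
Sn²⁺ + 2e⁻ → Sn, so n(e⁻) = 2 × 0.03193 = 0.06386 mol
In series, the same 0.06386 mol of electrons flows through the second cell.
Cd²⁺ + 2e⁻ → Cd, so n(Cd) = 0.06386 / 2 = 0.03193 mol
m(Cd) = 0.03193 × 112.41 = 3.59 g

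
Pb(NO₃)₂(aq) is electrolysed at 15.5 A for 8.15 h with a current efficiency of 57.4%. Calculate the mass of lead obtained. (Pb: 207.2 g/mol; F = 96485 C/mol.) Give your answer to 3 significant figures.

280 g

Q = 15.5 × 29340 = 4.548×10^5 C
n(e⁻) = 4.548×10^5 / 96485 = 4.714 mol
Pb²⁺ + 2e⁻ → Pb, so theoretical m(Pb) = 2.357 × 207.2 = 488.4 g
Actual mass = 57.4% × 488.4 = 280 g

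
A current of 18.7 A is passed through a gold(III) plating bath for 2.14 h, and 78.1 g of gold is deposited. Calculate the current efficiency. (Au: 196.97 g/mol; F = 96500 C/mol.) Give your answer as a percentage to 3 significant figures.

Q = 18.7 × 7704 = 1.441×10^5 C
n(e⁻) = 1.441×10^5 / 96500 = 1.493 mol
Au³⁺ + 3e⁻ → Au, so theoretical n(Au) = 0.4977 mol → 98.03 g
Efficiency = 78.1 / 98.03 = 0.7967 = 79.7%

79.7%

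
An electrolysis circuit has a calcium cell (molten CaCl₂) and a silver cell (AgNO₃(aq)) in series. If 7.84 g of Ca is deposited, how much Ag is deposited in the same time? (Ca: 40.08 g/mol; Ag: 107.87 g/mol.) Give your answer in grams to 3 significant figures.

n(Ca) = 7.84 / 40.08 = 0.1956 mol
Ca²⁺ + 2e⁻ → Ca, so n(e⁻) = 2 × 0.1956 = 0.3912 mol
Same current for the same time ⇒ same n(e⁻) = 0.3912 mol in both cells.
Ag⁺ + e⁻ → Ag, so n(Ag) = 0.3912 mol
m(Ag) = 0.3912 × 107.87 = 42.2 g

42.2 g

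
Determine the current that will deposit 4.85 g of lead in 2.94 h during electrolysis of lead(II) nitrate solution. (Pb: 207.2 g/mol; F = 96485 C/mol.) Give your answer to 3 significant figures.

n(Pb) = 4.85 / 207.2 = 0.02341 mol
Pb²⁺ + 2e⁻ → Pb, so n(e⁻) = 2 × 0.02341 = 0.04682 mol
Q = 0.04682 × 96485 = 4517 C
I = Q / t = 4517 / 10584 s = 0.427 A

0.427 A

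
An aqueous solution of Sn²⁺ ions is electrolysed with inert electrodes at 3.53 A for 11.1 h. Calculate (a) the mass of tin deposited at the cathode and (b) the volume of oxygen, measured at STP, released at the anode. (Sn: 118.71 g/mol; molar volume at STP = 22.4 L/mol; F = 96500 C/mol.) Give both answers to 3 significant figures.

86.8 g Sn; 8.19 L O₂

Q = 3.53 × 39960 = 1.411×10^5 C; n(e⁻) = 1.411×10^5 / 96500 = 1.462 mol
Cathode: Sn²⁺ + 2e⁻ → Sn → n(Sn) = 1.462/2 = 0.7310 mol → 86.8 g
Anode: 2H₂O → O₂ + 4H⁺ + 4e⁻ → n(O₂) = 1.462/4 = 0.3655 mol → 8.19 L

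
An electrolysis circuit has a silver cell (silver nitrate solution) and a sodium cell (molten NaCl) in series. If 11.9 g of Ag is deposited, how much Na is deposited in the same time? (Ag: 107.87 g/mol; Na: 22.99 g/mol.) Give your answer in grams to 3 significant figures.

n(Ag) = 11.9 / 107.87 = 0.1103 mol
Ag⁺ + e⁻ → Ag, so n(e⁻) = 0.1103 mol
In series, the same 0.1103 mol of electrons flows through the second cell.
Na⁺ + e⁻ → Na, so n(Na) = 0.1103 mol
m(Na) = 0.1103 × 22.99 = 2.54 g

2.54 g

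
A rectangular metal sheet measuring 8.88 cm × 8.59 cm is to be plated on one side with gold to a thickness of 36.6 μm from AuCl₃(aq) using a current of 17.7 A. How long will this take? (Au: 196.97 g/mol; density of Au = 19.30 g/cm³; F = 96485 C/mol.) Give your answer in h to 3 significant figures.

0.124 h

Plated area = 8.88 × 8.59 = 76.28 cm²
Volume = 76.28 × 36.6×10⁻⁴ cm = 0.2792 cm³
m(Au) = 0.2792 × 19.30 = 5.389 g
n(Au) = 5.389 / 196.97 = 0.02736 mol; n(e⁻) = 3 × 0.02736 = 0.08208 mol
Q = 0.08208 × 96485 = 7919 C
t = 7919 / 17.7 = 447.4 s = 0.124 h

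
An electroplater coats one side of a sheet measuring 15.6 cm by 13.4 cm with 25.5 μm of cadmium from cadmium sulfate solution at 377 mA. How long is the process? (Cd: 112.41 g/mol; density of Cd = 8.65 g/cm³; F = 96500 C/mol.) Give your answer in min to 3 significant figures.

Plated area = 15.6 × 13.4 = 209.0 cm²
Volume = 209.0 × 25.5×10⁻⁴ cm = 0.5330 cm³
m(Cd) = 0.5330 × 8.65 = 4.610 g
n(Cd) = 4.610 / 112.41 = 0.04101 mol; n(e⁻) = 2 × 0.04101 = 0.08202 mol
Q = 0.08202 × 96500 = 7915 C
t = 7915 / 0.377 = 20990 s = 350 min

350 min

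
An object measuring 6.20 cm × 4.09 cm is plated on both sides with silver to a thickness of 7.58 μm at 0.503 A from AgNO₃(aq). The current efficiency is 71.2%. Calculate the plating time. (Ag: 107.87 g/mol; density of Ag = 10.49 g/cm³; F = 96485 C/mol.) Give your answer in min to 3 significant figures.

Plated area = 2 × 6.20 × 4.09 = 50.72 cm²
Volume = 50.72 × 7.58×10⁻⁴ cm = 0.03845 cm³
m(Ag) = 0.03845 × 10.49 = 0.4033 g
n(Ag) = 0.4033 / 107.87 = 0.003739 mol; n(e⁻) = 0.003739 mol
Q = 0.003739 × 96485 / 0.712 = 506.7 C
t = 506.7 / 0.503 = 1007 s = 16.8 min

16.8 min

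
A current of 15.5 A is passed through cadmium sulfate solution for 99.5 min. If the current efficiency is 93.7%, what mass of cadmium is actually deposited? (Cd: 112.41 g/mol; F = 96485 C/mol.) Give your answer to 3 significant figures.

Q = 15.5 × 5970 = 92540 C
n(e⁻) = 92540 / 96485 = 0.9591 mol
Cd²⁺ + 2e⁻ → Cd, so theoretical m(Cd) = 0.4796 × 112.41 = 53.91 g
Actual mass = 93.7% × 53.91 = 50.5 g

50.5 g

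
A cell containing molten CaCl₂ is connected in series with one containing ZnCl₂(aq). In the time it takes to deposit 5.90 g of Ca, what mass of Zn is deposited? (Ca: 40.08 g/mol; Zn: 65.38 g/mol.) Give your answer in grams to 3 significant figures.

9.62 g

n(Ca) = 5.90 / 40.08 = 0.1472 mol
Ca²⁺ + 2e⁻ → Ca, so n(e⁻) = 2 × 0.1472 = 0.2944 mol
Since the cells are in series, n(e⁻) in the Zn cell is also 0.2944 mol.
Zn²⁺ + 2e⁻ → Zn, so n(Zn) = 0.2944 / 2 = 0.1472 mol
m(Zn) = 0.1472 × 65.38 = 9.62 g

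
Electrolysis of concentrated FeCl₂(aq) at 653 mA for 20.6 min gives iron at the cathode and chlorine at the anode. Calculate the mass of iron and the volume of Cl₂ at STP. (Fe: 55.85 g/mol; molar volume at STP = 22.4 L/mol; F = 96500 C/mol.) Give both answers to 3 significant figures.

Q = 0.653 × 1236 = 807.1 C; n(e⁻) = 807.1 / 96500 = 0.008364 mol
Cathode: Fe²⁺ + 2e⁻ → Fe → n(Fe) = 0.008364/2 = 0.004182 mol → 0.234 g
Anode: 2Cl⁻ → Cl₂ + 2e⁻ → n(Cl₂) = 0.008364/2 = 0.004182 mol → 0.0937 L

0.234 g Fe; 0.0937 L Cl₂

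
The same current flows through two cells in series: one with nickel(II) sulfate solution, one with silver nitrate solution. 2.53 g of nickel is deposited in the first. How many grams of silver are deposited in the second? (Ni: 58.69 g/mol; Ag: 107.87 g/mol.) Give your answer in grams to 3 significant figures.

9.30 g

n(Ni) = 2.53 / 58.69 = 0.04311 mol
Ni²⁺ + 2e⁻ → Ni, so n(e⁻) = 2 × 0.04311 = 0.08622 mol
In series, the same 0.08622 mol of electrons flows through the second cell.
Ag⁺ + e⁻ → Ag, so n(Ag) = 0.08622 mol
m(Ag) = 0.08622 × 107.87 = 9.30 g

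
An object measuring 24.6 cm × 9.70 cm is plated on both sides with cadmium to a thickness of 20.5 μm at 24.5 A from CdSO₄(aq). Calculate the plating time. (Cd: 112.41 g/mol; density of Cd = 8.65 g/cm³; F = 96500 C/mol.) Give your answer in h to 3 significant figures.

Plated area = 2 × 24.6 × 9.70 = 477.2 cm²
Volume = 477.2 × 20.5×10⁻⁴ cm = 0.9783 cm³
m(Cd) = 0.9783 × 8.65 = 8.462 g
n(Cd) = 8.462 / 112.41 = 0.07528 mol; n(e⁻) = 2 × 0.07528 = 0.1506 mol
Q = 0.1506 × 96500 = 14530 C
t = 14530 / 24.5 = 593.1 s = 0.165 h

0.165 h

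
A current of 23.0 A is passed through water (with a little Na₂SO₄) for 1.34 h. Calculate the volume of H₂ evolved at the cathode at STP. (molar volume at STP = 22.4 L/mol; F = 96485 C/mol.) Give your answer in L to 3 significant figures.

Charge passed = 23.0 × 4824 = 1.110×10^5 C
n(e⁻) = Q/F = 1.110×10^5/96485 = 1.150 mol
2H⁺ + 2e⁻ → H₂, so n(H₂) = 1.150 / 2 = 0.5750 mol
V = 0.5750 × 22.4 = 12.88 L

12.9 L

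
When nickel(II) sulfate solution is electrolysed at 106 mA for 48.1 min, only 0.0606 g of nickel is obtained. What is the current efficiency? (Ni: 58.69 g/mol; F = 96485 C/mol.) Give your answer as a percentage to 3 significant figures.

Q = 0.106 × 2886 = 305.9 C
n(e⁻) = 305.9 / 96485 = 0.003170 mol
Ni²⁺ + 2e⁻ → Ni, so theoretical n(Ni) = 0.001585 mol → 0.09302 g
Efficiency = 0.0606 / 0.09302 = 0.6515 = 65.1%

65.1%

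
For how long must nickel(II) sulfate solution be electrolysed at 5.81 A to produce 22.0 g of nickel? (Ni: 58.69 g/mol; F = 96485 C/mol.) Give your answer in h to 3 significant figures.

3.46 h

n(Ni) = 22.0 / 58.69 = 0.3749 mol
Ni²⁺ + 2e⁻ → Ni, so n(e⁻) = 2 × 0.3749 = 0.7498 mol
Q = 0.7498 × 96485 = 72340 C
t = Q / I = 72340 / 5.81 = 12450 s = 3.46 h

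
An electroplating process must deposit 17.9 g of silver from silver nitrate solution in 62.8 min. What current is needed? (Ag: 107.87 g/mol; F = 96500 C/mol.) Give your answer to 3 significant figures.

n(Ag) = 17.9 / 107.87 = 0.1659 mol
Ag⁺ + e⁻ → Ag, so n(e⁻) = 0.1659 mol
Q = 0.1659 × 96500 = 16010 C
I = Q / t = 16010 / 3768 s = 4.25 A

4.25 A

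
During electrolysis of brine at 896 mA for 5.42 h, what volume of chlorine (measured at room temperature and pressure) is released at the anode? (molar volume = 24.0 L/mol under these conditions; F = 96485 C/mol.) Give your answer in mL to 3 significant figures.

Charge passed = 0.896 × 19512 = 17480 C
n(e⁻) = 17480 / 96485 = 0.1812 mol
2Cl⁻ → Cl₂ + 2e⁻, so n(Cl₂) = 0.1812 / 2 = 0.09060 mol
V = 0.09060 × 24.0 = 2.174 L
= 2170 mL

2170 mL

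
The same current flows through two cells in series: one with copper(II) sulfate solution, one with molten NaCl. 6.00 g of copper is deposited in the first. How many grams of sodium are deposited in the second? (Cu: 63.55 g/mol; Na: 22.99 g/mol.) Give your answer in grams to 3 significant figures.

4.34 g

n(Cu) = 6.00 / 63.55 = 0.09441 mol
Cu²⁺ + 2e⁻ → Cu, so n(e⁻) = 2 × 0.09441 = 0.1888 mol
Since the cells are in series, n(e⁻) in the Na cell is also 0.1888 mol.
Na⁺ + e⁻ → Na, so n(Na) = 0.1888 mol
m(Na) = 0.1888 × 22.99 = 4.34 g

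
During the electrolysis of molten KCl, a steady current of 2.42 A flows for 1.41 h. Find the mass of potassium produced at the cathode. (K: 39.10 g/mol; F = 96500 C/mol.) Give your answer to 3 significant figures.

Q = 2.42 A × 5076 s = 12280 C
Moles of electrons = 12280 / 96500 = 0.1273 mol
K⁺ + e⁻ → K, so n(K) = 0.1273 mol
m = 0.1273 × 39.10 = 4.98 g

4.98 g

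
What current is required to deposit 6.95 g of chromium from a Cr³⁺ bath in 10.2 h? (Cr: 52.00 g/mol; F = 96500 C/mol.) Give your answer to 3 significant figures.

1.05 A

n(Cr) = 6.95 / 52.00 = 0.1337 mol
Cr³⁺ + 3e⁻ → Cr, so n(e⁻) = 3 × 0.1337 = 0.4011 mol
Q = 0.4011 × 96500 = 38710 C
I = Q / t = 38710 / 36720 s = 1.05 A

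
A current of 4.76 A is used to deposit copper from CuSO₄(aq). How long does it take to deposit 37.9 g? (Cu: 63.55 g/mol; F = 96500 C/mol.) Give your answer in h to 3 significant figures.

6.72 h

n(Cu) = 37.9 / 63.55 = 0.5964 mol
Cu²⁺ + 2e⁻ → Cu, so n(e⁻) = 2 × 0.5964 = 1.193 mol
Q = 1.193 × 96500 = 1.151×10^5 C
t = Q / I = 1.151×10^5 / 4.76 = 24180 s = 6.72 h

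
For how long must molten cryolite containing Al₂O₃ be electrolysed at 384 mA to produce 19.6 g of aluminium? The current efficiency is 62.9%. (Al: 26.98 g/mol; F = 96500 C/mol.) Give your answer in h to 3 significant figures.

n(Al) = 19.6 / 26.98 = 0.7265 mol
Al³⁺ + 3e⁻ → Al, so n(e⁻) = 3 × 0.7265 = 2.180 mol
Q = 2.180 × 96500 / 0.629 = 3.345×10^5 C
t = Q / I = 3.345×10^5 / 0.384 = 8.711×10^5 s = 242 h

242 h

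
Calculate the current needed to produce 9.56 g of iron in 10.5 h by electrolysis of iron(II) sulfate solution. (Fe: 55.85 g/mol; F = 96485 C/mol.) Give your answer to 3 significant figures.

0.874 A

n(Fe) = 9.56 / 55.85 = 0.1712 mol
Fe²⁺ + 2e⁻ → Fe, so n(e⁻) = 2 × 0.1712 = 0.3424 mol
Q = 0.3424 × 96485 = 33040 C
I = Q / t = 33040 / 37800 s = 0.874 A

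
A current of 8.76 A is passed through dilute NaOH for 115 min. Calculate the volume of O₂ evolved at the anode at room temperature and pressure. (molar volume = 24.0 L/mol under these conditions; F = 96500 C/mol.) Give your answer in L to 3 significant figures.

Q = 8.76 A × 6900 s = 60440 C
n(e⁻) = Q/F = 60440/96500 = 0.6263 mol
2H₂O → O₂ + 4H⁺ + 4e⁻, so n(O₂) = 0.6263 / 4 = 0.1566 mol
V = 0.1566 × 24.0 = 3.758 L

3.76 L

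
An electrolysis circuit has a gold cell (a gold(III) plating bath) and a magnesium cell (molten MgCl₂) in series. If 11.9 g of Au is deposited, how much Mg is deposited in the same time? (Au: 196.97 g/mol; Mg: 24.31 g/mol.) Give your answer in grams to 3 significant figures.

n(Au) = 11.9 / 196.97 = 0.06042 mol
Au³⁺ + 3e⁻ → Au, so n(e⁻) = 3 × 0.06042 = 0.1813 mol
The cells are in series, so the same charge (and hence the same n(e⁻) = 0.1813 mol) passes through both.
Mg²⁺ + 2e⁻ → Mg, so n(Mg) = 0.1813 / 2 = 0.09065 mol
m(Mg) = 0.09065 × 24.31 = 2.20 g

2.20 g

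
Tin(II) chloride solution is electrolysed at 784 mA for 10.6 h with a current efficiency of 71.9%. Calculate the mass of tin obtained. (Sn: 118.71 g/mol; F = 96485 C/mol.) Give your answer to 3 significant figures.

Q = 0.784 × 38160 = 29920 C
n(e⁻) = 29920 / 96485 = 0.3101 mol
Sn²⁺ + 2e⁻ → Sn, so theoretical m(Sn) = 0.1551 × 118.71 = 18.41 g
Actual mass = 71.9% × 18.41 = 13.2 g

13.2 g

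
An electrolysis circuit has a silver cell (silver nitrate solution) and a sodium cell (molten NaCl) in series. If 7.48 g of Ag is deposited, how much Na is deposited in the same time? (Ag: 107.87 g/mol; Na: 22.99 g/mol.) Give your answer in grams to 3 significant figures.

1.59 g

n(Ag) = 7.48 / 107.87 = 0.06934 mol
Ag⁺ + e⁻ → Ag, so n(e⁻) = 0.06934 mol
Same current for the same time ⇒ same n(e⁻) = 0.06934 mol in both cells.
Na⁺ + e⁻ → Na, so n(Na) = 0.06934 mol
m(Na) = 0.06934 × 22.99 = 1.59 g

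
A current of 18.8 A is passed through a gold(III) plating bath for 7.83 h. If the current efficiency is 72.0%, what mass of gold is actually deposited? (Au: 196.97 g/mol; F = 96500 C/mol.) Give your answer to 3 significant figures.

260 g

Q = 18.8 × 28188 = 5.299×10^5 C
n(e⁻) = 5.299×10^5 / 96500 = 5.491 mol
Au³⁺ + 3e⁻ → Au, so theoretical m(Au) = 1.830 × 196.97 = 360.5 g
Actual mass = 72.0% × 360.5 = 260 g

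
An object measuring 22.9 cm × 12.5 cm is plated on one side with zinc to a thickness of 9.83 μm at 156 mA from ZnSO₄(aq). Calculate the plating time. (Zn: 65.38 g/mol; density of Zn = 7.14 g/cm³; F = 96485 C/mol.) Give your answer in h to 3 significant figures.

Plated area = 22.9 × 12.5 = 286.3 cm²
Volume = 286.3 × 9.83×10⁻⁴ cm = 0.2814 cm³
m(Zn) = 0.2814 × 7.14 = 2.009 g
n(Zn) = 2.009 / 65.38 = 0.03073 mol; n(e⁻) = 2 × 0.03073 = 0.06146 mol
Q = 0.06146 × 96485 = 5930 C
t = 5930 / 0.156 = 38010 s = 10.6 h

10.6 h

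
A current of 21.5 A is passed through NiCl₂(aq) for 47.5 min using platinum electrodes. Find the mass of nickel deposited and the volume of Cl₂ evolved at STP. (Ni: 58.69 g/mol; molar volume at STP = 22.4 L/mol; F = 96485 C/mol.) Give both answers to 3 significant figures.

18.6 g Ni; 7.11 L Cl₂

Q = 21.5 × 2850 = 61280 C; n(e⁻) = 61280 / 96485 = 0.6351 mol
Cathode: Ni²⁺ + 2e⁻ → Ni → n(Ni) = 0.6351/2 = 0.3176 mol → 18.6 g
Anode: 2Cl⁻ → Cl₂ + 2e⁻ → n(Cl₂) = 0.6351/2 = 0.3176 mol → 7.11 L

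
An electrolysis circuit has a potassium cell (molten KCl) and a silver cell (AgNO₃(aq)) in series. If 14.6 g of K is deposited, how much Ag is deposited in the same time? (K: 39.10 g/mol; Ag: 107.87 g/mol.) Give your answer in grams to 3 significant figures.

n(K) = 14.6 / 39.10 = 0.3734 mol
K⁺ + e⁻ → K, so n(e⁻) = 0.3734 mol
Same current for the same time ⇒ same n(e⁻) = 0.3734 mol in both cells.
Ag⁺ + e⁻ → Ag, so n(Ag) = 0.3734 mol
m(Ag) = 0.3734 × 107.87 = 40.3 g

40.3 g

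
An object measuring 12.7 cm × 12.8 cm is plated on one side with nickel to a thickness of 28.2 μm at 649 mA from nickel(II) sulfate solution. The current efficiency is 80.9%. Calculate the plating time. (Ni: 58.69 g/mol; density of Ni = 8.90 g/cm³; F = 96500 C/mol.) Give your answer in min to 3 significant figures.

Plated area = 12.7 × 12.8 = 162.6 cm²
Volume = 162.6 × 28.2×10⁻⁴ cm = 0.4585 cm³
m(Ni) = 0.4585 × 8.90 = 4.081 g
n(Ni) = 4.081 / 58.69 = 0.06953 mol; n(e⁻) = 2 × 0.06953 = 0.1391 mol
Q = 0.1391 × 96500 / 0.809 = 16590 C
t = 16590 / 0.649 = 25560 s = 426 min

426 min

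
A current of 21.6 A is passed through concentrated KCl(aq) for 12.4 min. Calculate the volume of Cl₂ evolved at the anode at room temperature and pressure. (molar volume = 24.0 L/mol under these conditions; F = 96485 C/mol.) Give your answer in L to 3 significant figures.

Charge passed = 21.6 × 744 = 16070 C
n(e⁻) = 16070 / 96485 = 0.1666 mol
2Cl⁻ → Cl₂ + 2e⁻, so n(Cl₂) = 0.1666 / 2 = 0.08330 mol
V = 0.08330 × 24.0 = 1.999 L

2.00 L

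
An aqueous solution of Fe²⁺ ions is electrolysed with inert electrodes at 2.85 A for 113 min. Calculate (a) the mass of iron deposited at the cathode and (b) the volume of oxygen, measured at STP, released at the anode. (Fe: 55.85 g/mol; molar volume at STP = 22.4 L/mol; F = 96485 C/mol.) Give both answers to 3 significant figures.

5.59 g Fe; 1.12 L O₂

Q = 2.85 × 6780 = 19320 C; n(e⁻) = 19320 / 96485 = 0.2002 mol
Cathode: Fe²⁺ + 2e⁻ → Fe → n(Fe) = 0.2002/2 = 0.1001 mol → 5.59 g
Anode: 2H₂O → O₂ + 4H⁺ + 4e⁻ → n(O₂) = 0.2002/4 = 0.05005 mol → 1.12 L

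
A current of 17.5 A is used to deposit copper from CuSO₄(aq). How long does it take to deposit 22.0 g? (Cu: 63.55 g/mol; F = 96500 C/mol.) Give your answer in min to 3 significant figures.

63.6 min

n(Cu) = 22.0 / 63.55 = 0.3462 mol
Cu²⁺ + 2e⁻ → Cu, so n(e⁻) = 2 × 0.3462 = 0.6924 mol
Q = 0.6924 × 96500 = 66820 C
t = Q / I = 66820 / 17.5 = 3818 s = 63.6 min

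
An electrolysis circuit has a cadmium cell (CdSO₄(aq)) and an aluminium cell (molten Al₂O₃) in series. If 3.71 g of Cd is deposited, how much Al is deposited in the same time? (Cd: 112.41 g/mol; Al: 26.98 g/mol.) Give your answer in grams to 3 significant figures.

0.594 g

n(Cd) = 3.71 / 112.41 = 0.03300 mol
Cd²⁺ + 2e⁻ → Cd, so n(e⁻) = 2 × 0.03300 = 0.06600 mol
Same current for the same time ⇒ same n(e⁻) = 0.06600 mol in both cells.
Al³⁺ + 3e⁻ → Al, so n(Al) = 0.06600 / 3 = 0.02200 mol
m(Al) = 0.02200 × 26.98 = 0.594 g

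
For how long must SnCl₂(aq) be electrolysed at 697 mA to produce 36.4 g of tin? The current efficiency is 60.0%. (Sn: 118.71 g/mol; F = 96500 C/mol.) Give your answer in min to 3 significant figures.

2360 min

n(Sn) = 36.4 / 118.71 = 0.3066 mol
Sn²⁺ + 2e⁻ → Sn, so n(e⁻) = 2 × 0.3066 = 0.6132 mol
Q = 0.6132 × 96500 / 0.600 = 98620 C
t = Q / I = 98620 / 0.697 = 1.415×10^5 s = 2360 min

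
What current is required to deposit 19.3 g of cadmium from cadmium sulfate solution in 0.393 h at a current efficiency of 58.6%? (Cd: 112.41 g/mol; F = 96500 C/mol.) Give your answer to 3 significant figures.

40.0 A

n(Cd) = 19.3 / 112.41 = 0.1717 mol
Cd²⁺ + 2e⁻ → Cd, so n(e⁻) = 2 × 0.1717 = 0.3434 mol
Q = 0.3434 × 96500 / 0.586 = 56550 C
I = Q / t = 56550 / 1414.8 s = 40.0 A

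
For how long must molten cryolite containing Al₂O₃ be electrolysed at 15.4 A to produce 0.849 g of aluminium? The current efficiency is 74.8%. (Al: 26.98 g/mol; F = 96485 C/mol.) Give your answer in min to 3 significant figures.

n(Al) = 0.849 / 26.98 = 0.03147 mol
Al³⁺ + 3e⁻ → Al, so n(e⁻) = 3 × 0.03147 = 0.09441 mol
Q = 0.09441 × 96485 / 0.748 = 12180 C
t = Q / I = 12180 / 15.4 = 790.9 s = 13.2 min

13.2 min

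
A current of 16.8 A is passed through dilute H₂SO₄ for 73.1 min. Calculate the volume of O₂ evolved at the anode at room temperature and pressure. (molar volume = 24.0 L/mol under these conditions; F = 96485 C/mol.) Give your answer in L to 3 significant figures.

4.58 L

Charge passed = 16.8 × 4386 = 73680 C
Moles of electrons = 73680 / 96485 = 0.7636 mol
2H₂O → O₂ + 4H⁺ + 4e⁻, so n(O₂) = 0.7636 / 4 = 0.1909 mol
V = 0.1909 × 24.0 = 4.582 L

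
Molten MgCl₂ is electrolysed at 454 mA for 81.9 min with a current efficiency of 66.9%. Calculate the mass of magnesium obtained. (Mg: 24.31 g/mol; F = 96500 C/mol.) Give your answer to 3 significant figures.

0.188 g

Q = 0.454 × 4914 = 2231 C
n(e⁻) = 2231 / 96500 = 0.02312 mol
Mg²⁺ + 2e⁻ → Mg, so theoretical m(Mg) = 0.01156 × 24.31 = 0.2810 g
Actual mass = 66.9% × 0.2810 = 0.188 g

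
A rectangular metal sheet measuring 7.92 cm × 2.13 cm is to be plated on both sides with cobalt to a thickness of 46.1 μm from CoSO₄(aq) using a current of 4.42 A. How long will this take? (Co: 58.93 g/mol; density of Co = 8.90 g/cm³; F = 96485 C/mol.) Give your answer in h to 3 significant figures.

Plated area = 2 × 7.92 × 2.13 = 33.74 cm²
Volume = 33.74 × 46.1×10⁻⁴ cm = 0.1555 cm³
m(Co) = 0.1555 × 8.90 = 1.384 g
n(Co) = 1.384 / 58.93 = 0.02349 mol; n(e⁻) = 2 × 0.02349 = 0.04698 mol
Q = 0.04698 × 96485 = 4533 C
t = 4533 / 4.42 = 1026 s = 0.285 h

0.285 h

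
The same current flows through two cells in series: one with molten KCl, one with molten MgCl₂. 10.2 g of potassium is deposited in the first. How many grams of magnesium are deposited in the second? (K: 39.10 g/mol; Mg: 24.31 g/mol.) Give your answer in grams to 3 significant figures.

n(K) = 10.2 / 39.10 = 0.2609 mol
K⁺ + e⁻ → K, so n(e⁻) = 0.2609 mol
Since the cells are in series, n(e⁻) in the Mg cell is also 0.2609 mol.
Mg²⁺ + 2e⁻ → Mg, so n(Mg) = 0.2609 / 2 = 0.1305 mol
m(Mg) = 0.1305 × 24.31 = 3.17 g

3.17 g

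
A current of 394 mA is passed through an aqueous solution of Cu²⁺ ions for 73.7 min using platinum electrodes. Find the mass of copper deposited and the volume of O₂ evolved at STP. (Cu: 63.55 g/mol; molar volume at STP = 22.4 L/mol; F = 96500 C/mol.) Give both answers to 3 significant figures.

0.574 g Cu; 0.101 L O₂

Q = 0.394 × 4422 = 1742 C; n(e⁻) = 1742 / 96500 = 0.01805 mol
Cathode: Cu²⁺ + 2e⁻ → Cu → n(Cu) = 0.01805/2 = 0.009025 mol → 0.574 g
Anode: 2H₂O → O₂ + 4H⁺ + 4e⁻ → n(O₂) = 0.01805/4 = 0.004513 mol → 0.101 L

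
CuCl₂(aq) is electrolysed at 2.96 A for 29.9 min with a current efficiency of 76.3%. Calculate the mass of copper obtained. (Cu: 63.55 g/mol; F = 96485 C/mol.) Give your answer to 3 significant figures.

Q = 2.96 × 1794 = 5310 C
n(e⁻) = 5310 / 96485 = 0.05503 mol
Cu²⁺ + 2e⁻ → Cu, so theoretical m(Cu) = 0.02752 × 63.55 = 1.749 g
Actual mass = 76.3% × 1.749 = 1.33 g

1.33 g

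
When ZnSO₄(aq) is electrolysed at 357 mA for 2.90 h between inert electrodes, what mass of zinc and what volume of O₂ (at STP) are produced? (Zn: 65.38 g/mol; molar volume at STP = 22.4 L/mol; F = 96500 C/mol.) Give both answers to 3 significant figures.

Q = 0.357 × 10440 = 3727 C; n(e⁻) = 3727 / 96500 = 0.03862 mol
Cathode: Zn²⁺ + 2e⁻ → Zn → n(Zn) = 0.03862/2 = 0.01931 mol → 1.26 g
Anode: 2H₂O → O₂ + 4H⁺ + 4e⁻ → n(O₂) = 0.03862/4 = 0.009655 mol → 0.216 L

1.26 g Zn; 0.216 L O₂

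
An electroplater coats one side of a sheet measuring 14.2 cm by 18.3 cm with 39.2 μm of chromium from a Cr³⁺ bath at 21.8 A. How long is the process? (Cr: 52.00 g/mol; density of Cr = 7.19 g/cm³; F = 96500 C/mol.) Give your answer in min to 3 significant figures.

31.2 min

Plated area = 14.2 × 18.3 = 259.9 cm²
Volume = 259.9 × 39.2×10⁻⁴ cm = 1.019 cm³
m(Cr) = 1.019 × 7.19 = 7.327 g
n(Cr) = 7.327 / 52.00 = 0.1409 mol; n(e⁻) = 3 × 0.1409 = 0.4227 mol
Q = 0.4227 × 96500 = 40790 C
t = 40790 / 21.8 = 1871 s = 31.2 min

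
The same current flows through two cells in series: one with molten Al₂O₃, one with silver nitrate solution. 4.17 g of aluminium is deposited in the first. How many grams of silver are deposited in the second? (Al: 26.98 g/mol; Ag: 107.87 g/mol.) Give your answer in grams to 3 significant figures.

n(Al) = 4.17 / 26.98 = 0.1546 mol
Al³⁺ + 3e⁻ → Al, so n(e⁻) = 3 × 0.1546 = 0.4638 mol
Same current for the same time ⇒ same n(e⁻) = 0.4638 mol in both cells.
Ag⁺ + e⁻ → Ag, so n(Ag) = 0.4638 mol
m(Ag) = 0.4638 × 107.87 = 50.0 g

50.0 g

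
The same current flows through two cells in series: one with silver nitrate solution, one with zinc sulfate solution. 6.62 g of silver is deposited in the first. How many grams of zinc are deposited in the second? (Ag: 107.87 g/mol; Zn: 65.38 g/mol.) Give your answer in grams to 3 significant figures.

2.01 g

n(Ag) = 6.62 / 107.87 = 0.06137 mol
Ag⁺ + e⁻ → Ag, so n(e⁻) = 0.06137 mol
Since the cells are in series, n(e⁻) in the Zn cell is also 0.06137 mol.
Zn²⁺ + 2e⁻ → Zn, so n(Zn) = 0.06137 / 2 = 0.03069 mol
m(Zn) = 0.03069 × 65.38 = 2.01 g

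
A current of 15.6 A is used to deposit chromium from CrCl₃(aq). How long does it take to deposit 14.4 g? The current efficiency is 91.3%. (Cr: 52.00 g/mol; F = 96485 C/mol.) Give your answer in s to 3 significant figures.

5630 s

n(Cr) = 14.4 / 52.00 = 0.2769 mol
Cr³⁺ + 3e⁻ → Cr, so n(e⁻) = 3 × 0.2769 = 0.8307 mol
Q = 0.8307 × 96485 / 0.913 = 87790 C
t = Q / I = 87790 / 15.6 = 5628 s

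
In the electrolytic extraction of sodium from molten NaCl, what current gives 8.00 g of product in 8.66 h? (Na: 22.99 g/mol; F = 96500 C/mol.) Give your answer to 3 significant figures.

1.08 A

n(Na) = 8.00 / 22.99 = 0.3480 mol
Na⁺ + e⁻ → Na, so n(e⁻) = 0.3480 mol
Q = 0.3480 × 96500 = 33580 C
I = Q / t = 33580 / 31176 s = 1.08 A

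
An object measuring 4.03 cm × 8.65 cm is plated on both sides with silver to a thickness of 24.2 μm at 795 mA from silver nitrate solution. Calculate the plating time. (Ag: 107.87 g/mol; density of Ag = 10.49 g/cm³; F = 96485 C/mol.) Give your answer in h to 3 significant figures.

0.553 h

Plated area = 2 × 4.03 × 8.65 = 69.72 cm²
Volume = 69.72 × 24.2×10⁻⁴ cm = 0.1687 cm³
m(Ag) = 0.1687 × 10.49 = 1.770 g
n(Ag) = 1.770 / 107.87 = 0.01641 mol; n(e⁻) = 0.01641 mol
Q = 0.01641 × 96485 = 1583 C
t = 1583 / 0.795 = 1991 s = 0.553 h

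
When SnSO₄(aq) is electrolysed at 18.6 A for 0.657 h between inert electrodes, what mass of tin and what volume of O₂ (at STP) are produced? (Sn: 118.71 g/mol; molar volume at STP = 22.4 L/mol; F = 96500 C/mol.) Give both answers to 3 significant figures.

Q = 18.6 × 2365.2 = 43990 C; n(e⁻) = 43990 / 96500 = 0.4559 mol
Cathode: Sn²⁺ + 2e⁻ → Sn → n(Sn) = 0.4559/2 = 0.2280 mol → 27.1 g
Anode: 2H₂O → O₂ + 4H⁺ + 4e⁻ → n(O₂) = 0.4559/4 = 0.1140 mol → 2.55 L

27.1 g Sn; 2.55 L O₂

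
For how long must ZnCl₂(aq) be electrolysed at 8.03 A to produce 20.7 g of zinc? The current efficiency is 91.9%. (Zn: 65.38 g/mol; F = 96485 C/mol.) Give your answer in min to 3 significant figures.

138 min

n(Zn) = 20.7 / 65.38 = 0.3166 mol
Zn²⁺ + 2e⁻ → Zn, so n(e⁻) = 2 × 0.3166 = 0.6332 mol
Q = 0.6332 × 96485 / 0.919 = 66480 C
t = Q / I = 66480 / 8.03 = 8279 s = 138 min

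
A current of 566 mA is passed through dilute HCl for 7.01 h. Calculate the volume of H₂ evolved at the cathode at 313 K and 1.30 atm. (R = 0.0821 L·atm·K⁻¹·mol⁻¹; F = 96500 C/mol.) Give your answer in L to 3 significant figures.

1.46 L

Q = It = 0.566 × 25236 = 14280 C
Moles of electrons = 14280 / 96500 = 0.1480 mol
2H⁺ + 2e⁻ → H₂, so n(H₂) = 0.1480 / 2 = 0.07400 mol
V = nRT/P = 0.07400 × 0.0821 × 313 / 1.30 = 1.463 L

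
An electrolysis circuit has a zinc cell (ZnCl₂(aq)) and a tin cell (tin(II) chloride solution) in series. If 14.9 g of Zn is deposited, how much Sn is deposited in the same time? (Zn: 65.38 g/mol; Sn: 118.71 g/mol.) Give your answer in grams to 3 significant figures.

n(Zn) = 14.9 / 65.38 = 0.2279 mol
Zn²⁺ + 2e⁻ → Zn, so n(e⁻) = 2 × 0.2279 = 0.4558 mol
The cells are in series, so the same charge (and hence the same n(e⁻) = 0.4558 mol) passes through both.
Sn²⁺ + 2e⁻ → Sn, so n(Sn) = 0.4558 / 2 = 0.2279 mol
m(Sn) = 0.2279 × 118.71 = 27.1 g

27.1 g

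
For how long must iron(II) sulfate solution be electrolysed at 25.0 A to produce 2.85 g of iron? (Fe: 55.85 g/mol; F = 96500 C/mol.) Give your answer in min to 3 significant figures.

n(Fe) = 2.85 / 55.85 = 0.05103 mol
Fe²⁺ + 2e⁻ → Fe, so n(e⁻) = 2 × 0.05103 = 0.1021 mol
Q = 0.1021 × 96500 = 9853 C
t = Q / I = 9853 / 25.0 = 394.1 s = 6.57 min

6.57 min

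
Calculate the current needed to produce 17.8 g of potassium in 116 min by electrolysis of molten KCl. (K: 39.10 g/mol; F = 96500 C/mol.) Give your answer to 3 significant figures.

6.31 A

n(K) = 17.8 / 39.10 = 0.4552 mol
K⁺ + e⁻ → K, so n(e⁻) = 0.4552 mol
Q = 0.4552 × 96500 = 43930 C
I = Q / t = 43930 / 6960 s = 6.31 A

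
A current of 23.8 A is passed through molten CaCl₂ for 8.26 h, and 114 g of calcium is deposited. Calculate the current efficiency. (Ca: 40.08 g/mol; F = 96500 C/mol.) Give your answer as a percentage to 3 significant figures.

Q = 23.8 × 29736 = 7.077×10^5 C
n(e⁻) = 7.077×10^5 / 96500 = 7.334 mol
Ca²⁺ + 2e⁻ → Ca, so theoretical n(Ca) = 3.667 mol → 147.0 g
Efficiency = 114 / 147.0 = 0.7755 = 77.6%

77.6%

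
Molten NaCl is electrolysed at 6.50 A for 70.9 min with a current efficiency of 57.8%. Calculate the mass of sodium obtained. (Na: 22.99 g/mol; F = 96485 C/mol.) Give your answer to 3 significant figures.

3.81 g

Q = 6.50 × 4254 = 27650 C
n(e⁻) = 27650 / 96485 = 0.2866 mol
Na⁺ + e⁻ → Na, so theoretical m(Na) = 0.2866 × 22.99 = 6.589 g
Actual mass = 57.8% × 6.589 = 3.81 g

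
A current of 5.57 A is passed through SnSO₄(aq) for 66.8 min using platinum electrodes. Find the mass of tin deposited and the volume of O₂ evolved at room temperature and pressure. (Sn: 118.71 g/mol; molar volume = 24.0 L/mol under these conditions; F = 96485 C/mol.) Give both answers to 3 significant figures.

Q = 5.57 × 4008 = 22320 C; n(e⁻) = 22320 / 96485 = 0.2313 mol
Cathode: Sn²⁺ + 2e⁻ → Sn → n(Sn) = 0.2313/2 = 0.1157 mol → 13.7 g
Anode: 2H₂O → O₂ + 4H⁺ + 4e⁻ → n(O₂) = 0.2313/4 = 0.05783 mol → 1.39 L

13.7 g Sn; 1.39 L O₂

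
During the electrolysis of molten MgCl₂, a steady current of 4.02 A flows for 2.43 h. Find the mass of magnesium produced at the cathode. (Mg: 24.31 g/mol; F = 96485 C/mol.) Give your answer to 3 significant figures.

4.43 g

Charge passed = 4.02 × 8748 = 35170 C
Moles of electrons = 35170 / 96485 = 0.3645 mol
Mg²⁺ + 2e⁻ → Mg, so n(Mg) = 0.3645 / 2 = 0.1823 mol
m = 0.1823 × 24.31 = 4.43 g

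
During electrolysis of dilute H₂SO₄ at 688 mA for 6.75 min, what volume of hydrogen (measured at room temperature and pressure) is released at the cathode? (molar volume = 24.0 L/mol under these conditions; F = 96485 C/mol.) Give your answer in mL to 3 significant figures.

34.7 mL

Q = It = 0.688 × 405 = 278.6 C
n(e⁻) = Q/F = 278.6/96485 = 0.002887 mol
2H⁺ + 2e⁻ → H₂, so n(H₂) = 0.002887 / 2 = 0.001444 mol
V = 0.001444 × 24.0 = 0.03466 L
= 34.7 mL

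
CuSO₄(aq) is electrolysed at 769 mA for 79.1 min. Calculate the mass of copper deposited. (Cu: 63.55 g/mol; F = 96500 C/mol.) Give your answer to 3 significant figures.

Q = It = 0.769 × 4746 = 3650 C
n(e⁻) = Q/F = 3650/96500 = 0.03782 mol
Cu²⁺ + 2e⁻ → Cu, so n(Cu) = 0.03782 / 2 = 0.01891 mol
m = 0.01891 × 63.55 = 1.20 g

1.20 g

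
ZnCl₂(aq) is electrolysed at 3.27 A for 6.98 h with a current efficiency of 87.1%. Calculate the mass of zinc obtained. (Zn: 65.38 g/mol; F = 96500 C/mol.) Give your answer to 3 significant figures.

Q = 3.27 × 25128 = 82170 C
n(e⁻) = 82170 / 96500 = 0.8515 mol
Zn²⁺ + 2e⁻ → Zn, so theoretical m(Zn) = 0.4258 × 65.38 = 27.84 g
Actual mass = 87.1% × 27.84 = 24.2 g

24.2 g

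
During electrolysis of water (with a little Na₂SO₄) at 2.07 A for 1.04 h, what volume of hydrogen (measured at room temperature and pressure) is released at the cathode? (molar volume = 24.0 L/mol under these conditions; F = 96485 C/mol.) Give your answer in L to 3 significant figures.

0.964 L

Charge passed = 2.07 × 3744 = 7750 C
n(e⁻) = 7750 / 96485 = 0.08032 mol
2H⁺ + 2e⁻ → H₂, so n(H₂) = 0.08032 / 2 = 0.04016 mol
V = 0.04016 × 24.0 = 0.9638 L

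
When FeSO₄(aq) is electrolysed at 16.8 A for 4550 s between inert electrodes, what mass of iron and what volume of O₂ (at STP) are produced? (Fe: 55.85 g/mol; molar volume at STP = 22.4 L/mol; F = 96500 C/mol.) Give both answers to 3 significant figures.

Q = 16.8 × 4550 = 76440 C; n(e⁻) = 76440 / 96500 = 0.7921 mol
Cathode: Fe²⁺ + 2e⁻ → Fe → n(Fe) = 0.7921/2 = 0.3961 mol → 22.1 g
Anode: 2H₂O → O₂ + 4H⁺ + 4e⁻ → n(O₂) = 0.7921/4 = 0.1980 mol → 4.44 L

22.1 g Fe; 4.44 L O₂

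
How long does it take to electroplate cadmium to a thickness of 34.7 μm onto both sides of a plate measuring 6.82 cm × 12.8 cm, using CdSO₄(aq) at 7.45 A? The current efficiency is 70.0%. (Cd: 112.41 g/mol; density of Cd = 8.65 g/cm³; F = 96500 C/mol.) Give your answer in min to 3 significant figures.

28.8 min

Plated area = 2 × 6.82 × 12.8 = 174.6 cm²
Volume = 174.6 × 34.7×10⁻⁴ cm = 0.6059 cm³
m(Cd) = 0.6059 × 8.65 = 5.241 g
n(Cd) = 5.241 / 112.41 = 0.04662 mol; n(e⁻) = 2 × 0.04662 = 0.09324 mol
Q = 0.09324 × 96500 / 0.700 = 12850 C
t = 12850 / 7.45 = 1725 s = 28.8 min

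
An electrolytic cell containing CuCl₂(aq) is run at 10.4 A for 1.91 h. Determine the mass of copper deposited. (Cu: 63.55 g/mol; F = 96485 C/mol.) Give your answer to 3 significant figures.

Charge passed = 10.4 × 6876 = 71510 C
n(e⁻) = Q/F = 71510/96485 = 0.7412 mol
Cu²⁺ + 2e⁻ → Cu, so n(Cu) = 0.7412 / 2 = 0.3706 mol
m = 0.3706 × 63.55 = 23.6 g

23.6 g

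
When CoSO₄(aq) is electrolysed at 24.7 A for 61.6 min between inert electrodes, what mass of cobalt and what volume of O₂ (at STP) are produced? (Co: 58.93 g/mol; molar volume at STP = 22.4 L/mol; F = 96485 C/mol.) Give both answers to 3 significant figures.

Q = 24.7 × 3696 = 91290 C; n(e⁻) = 91290 / 96485 = 0.9462 mol
Cathode: Co²⁺ + 2e⁻ → Co → n(Co) = 0.9462/2 = 0.4731 mol → 27.9 g
Anode: 2H₂O → O₂ + 4H⁺ + 4e⁻ → n(O₂) = 0.9462/4 = 0.2366 mol → 5.30 L

27.9 g Co; 5.30 L O₂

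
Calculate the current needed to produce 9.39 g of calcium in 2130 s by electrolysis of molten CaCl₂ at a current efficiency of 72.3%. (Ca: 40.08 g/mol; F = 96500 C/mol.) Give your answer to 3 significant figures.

n(Ca) = 9.39 / 40.08 = 0.2343 mol
Ca²⁺ + 2e⁻ → Ca, so n(e⁻) = 2 × 0.2343 = 0.4686 mol
Q = 0.4686 × 96500 / 0.723 = 62540 C
I = Q / t = 62540 / 2130 s = 29.4 A

29.4 A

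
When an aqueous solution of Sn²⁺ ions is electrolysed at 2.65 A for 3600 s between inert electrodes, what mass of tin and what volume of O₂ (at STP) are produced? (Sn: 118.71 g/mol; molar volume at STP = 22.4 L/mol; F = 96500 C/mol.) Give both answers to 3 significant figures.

5.87 g Sn; 0.554 L O₂

Q = 2.65 × 3600 = 9540 C; n(e⁻) = 9540 / 96500 = 0.09886 mol
Cathode: Sn²⁺ + 2e⁻ → Sn → n(Sn) = 0.09886/2 = 0.04943 mol → 5.87 g
Anode: 2H₂O → O₂ + 4H⁺ + 4e⁻ → n(O₂) = 0.09886/4 = 0.02472 mol → 0.554 L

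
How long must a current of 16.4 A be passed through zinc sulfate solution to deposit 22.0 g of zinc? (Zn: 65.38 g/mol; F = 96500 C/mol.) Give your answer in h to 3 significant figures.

n(Zn) = 22.0 / 65.38 = 0.3365 mol
Zn²⁺ + 2e⁻ → Zn, so n(e⁻) = 2 × 0.3365 = 0.6730 mol
Q = 0.6730 × 96500 = 64940 C
t = Q / I = 64940 / 16.4 = 3960 s = 1.10 h

1.10 h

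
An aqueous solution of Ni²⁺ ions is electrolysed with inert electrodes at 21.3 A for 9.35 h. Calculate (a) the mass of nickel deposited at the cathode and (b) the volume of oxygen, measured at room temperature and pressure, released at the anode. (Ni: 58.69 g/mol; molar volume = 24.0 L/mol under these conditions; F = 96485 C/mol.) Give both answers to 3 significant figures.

Q = 21.3 × 33660 = 7.170×10^5 C; n(e⁻) = 7.170×10^5 / 96485 = 7.431 mol
Cathode: Ni²⁺ + 2e⁻ → Ni → n(Ni) = 7.431/2 = 3.716 mol → 218 g
Anode: 2H₂O → O₂ + 4H⁺ + 4e⁻ → n(O₂) = 7.431/4 = 1.858 mol → 44.6 L

218 g Ni; 44.6 L O₂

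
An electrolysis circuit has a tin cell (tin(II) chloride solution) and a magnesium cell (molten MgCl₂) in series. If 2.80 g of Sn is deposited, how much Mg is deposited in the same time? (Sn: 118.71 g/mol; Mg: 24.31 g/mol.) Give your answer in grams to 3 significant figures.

n(Sn) = 2.80 / 118.71 = 0.02359 mol
Sn²⁺ + 2e⁻ → Sn, so n(e⁻) = 2 × 0.02359 = 0.04718 mol
The cells are in series, so the same charge (and hence the same n(e⁻) = 0.04718 mol) passes through both.
Mg²⁺ + 2e⁻ → Mg, so n(Mg) = 0.04718 / 2 = 0.02359 mol
m(Mg) = 0.02359 × 24.31 = 0.573 g

0.573 g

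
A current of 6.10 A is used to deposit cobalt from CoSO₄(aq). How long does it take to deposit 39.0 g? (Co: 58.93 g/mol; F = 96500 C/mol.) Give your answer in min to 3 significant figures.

n(Co) = 39.0 / 58.93 = 0.6618 mol
Co²⁺ + 2e⁻ → Co, so n(e⁻) = 2 × 0.6618 = 1.324 mol
Q = 1.324 × 96500 = 1.278×10^5 C
t = Q / I = 1.278×10^5 / 6.10 = 20950 s = 349 min

349 min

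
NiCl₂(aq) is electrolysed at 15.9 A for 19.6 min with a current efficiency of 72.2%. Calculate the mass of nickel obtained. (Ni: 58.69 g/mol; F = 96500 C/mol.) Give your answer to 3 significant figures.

Q = 15.9 × 1176 = 18700 C
n(e⁻) = 18700 / 96500 = 0.1938 mol
Ni²⁺ + 2e⁻ → Ni, so theoretical m(Ni) = 0.09690 × 58.69 = 5.687 g
Actual mass = 72.2% × 5.687 = 4.11 g

4.11 g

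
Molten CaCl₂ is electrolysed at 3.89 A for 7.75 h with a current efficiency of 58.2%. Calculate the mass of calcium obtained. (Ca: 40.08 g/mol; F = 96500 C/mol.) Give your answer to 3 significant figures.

Q = 3.89 × 27900 = 1.085×10^5 C
n(e⁻) = 1.085×10^5 / 96500 = 1.124 mol
Ca²⁺ + 2e⁻ → Ca, so theoretical m(Ca) = 0.5620 × 40.08 = 22.52 g
Actual mass = 58.2% × 22.52 = 13.1 g

13.1 g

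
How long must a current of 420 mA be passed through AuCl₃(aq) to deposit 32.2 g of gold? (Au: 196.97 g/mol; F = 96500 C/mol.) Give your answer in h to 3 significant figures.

n(Au) = 32.2 / 196.97 = 0.1635 mol
Au³⁺ + 3e⁻ → Au, so n(e⁻) = 3 × 0.1635 = 0.4905 mol
Q = 0.4905 × 96500 = 47330 C
t = Q / I = 47330 / 0.420 = 1.127×10^5 s = 31.3 h

31.3 h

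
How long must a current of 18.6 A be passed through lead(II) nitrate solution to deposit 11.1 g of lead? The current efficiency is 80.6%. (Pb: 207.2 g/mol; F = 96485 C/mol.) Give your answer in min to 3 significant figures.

11.5 min

n(Pb) = 11.1 / 207.2 = 0.05357 mol
Pb²⁺ + 2e⁻ → Pb, so n(e⁻) = 2 × 0.05357 = 0.1071 mol
Q = 0.1071 × 96485 / 0.806 = 12820 C
t = Q / I = 12820 / 18.6 = 689.2 s = 11.5 min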